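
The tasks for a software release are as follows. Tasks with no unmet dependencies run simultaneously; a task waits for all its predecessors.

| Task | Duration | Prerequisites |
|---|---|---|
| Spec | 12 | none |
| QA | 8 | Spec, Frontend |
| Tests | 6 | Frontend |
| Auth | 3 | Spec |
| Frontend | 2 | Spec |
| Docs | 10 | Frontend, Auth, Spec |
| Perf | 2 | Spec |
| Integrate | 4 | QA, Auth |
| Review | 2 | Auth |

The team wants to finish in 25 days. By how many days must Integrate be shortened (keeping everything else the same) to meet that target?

1

Current finish: 26 days; target: 25.
Integrate is on every critical path, so each day cut from Integrate cuts the finish by one (this holds down to a finish of 25).
Need 26 − 25 = 1 day off Integrate → Integrate becomes 3 days, finish becomes 25.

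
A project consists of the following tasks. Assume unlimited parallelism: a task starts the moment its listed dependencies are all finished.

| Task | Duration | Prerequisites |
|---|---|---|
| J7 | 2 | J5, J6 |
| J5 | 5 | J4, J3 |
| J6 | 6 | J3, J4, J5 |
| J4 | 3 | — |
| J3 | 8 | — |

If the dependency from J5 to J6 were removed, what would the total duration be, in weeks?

16

With the dependency in place, J3→J5→J6→J7 = 8+5+6+2 = 21 sets the finish at 21 weeks.
Without J5→J6, J6's earliest start moves from 13 to 8.
The longest chain is now J3→J6→J7 = 8+6+2 = 16, so the plan takes 16 weeks.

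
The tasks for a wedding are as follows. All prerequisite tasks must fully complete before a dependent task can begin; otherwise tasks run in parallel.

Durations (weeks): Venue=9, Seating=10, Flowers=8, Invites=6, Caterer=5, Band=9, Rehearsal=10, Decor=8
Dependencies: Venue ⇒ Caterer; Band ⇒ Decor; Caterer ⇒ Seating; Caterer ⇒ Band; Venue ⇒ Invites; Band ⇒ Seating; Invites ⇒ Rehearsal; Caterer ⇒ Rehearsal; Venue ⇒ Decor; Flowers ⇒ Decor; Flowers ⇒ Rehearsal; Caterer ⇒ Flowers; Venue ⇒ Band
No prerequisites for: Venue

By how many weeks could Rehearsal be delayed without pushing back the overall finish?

Venue→Caterer→Band→Seating = 9+5+9+10 = 33 sets the makespan at 33 weeks.
Longest path through Rehearsal: 32 weeks (earliest finish 32, latest finish 33).
Slack of Rehearsal = 23 − 22 = 1 week.

1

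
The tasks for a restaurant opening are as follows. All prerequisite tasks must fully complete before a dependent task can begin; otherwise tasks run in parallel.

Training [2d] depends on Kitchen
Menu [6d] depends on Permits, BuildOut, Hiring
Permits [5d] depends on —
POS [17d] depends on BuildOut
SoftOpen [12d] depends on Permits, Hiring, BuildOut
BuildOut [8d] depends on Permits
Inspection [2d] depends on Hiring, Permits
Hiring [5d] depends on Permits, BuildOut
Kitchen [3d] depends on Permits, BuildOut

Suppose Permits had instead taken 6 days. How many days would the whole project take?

Critical path before the change: Permits→BuildOut→Hiring→SoftOpen = 5+8+5+12 = 30 giving 30 days.
Permits lies on that path, so at 6 days the path becomes 31 days.
No other chain overtakes it, so the finish is 31 days.

31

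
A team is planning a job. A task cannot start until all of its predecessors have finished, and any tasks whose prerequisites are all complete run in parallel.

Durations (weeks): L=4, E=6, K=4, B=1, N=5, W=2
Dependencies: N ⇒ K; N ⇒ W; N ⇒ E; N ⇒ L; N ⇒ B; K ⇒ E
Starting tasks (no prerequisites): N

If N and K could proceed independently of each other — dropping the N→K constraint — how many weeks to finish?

11

With the dependency in place, N→K→E = 5+4+6 = 15 sets the finish at 15 weeks.
Without N→K, K's earliest start moves from 5 to 0.
New critical path: N→E = 5+6 = 11 ⇒ 11 weeks.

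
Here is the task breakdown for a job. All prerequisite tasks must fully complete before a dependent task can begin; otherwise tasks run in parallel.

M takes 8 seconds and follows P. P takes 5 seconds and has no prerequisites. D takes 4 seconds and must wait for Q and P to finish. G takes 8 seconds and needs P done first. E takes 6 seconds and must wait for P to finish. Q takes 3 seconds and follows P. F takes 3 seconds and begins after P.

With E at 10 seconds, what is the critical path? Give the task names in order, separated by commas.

P, E

As given, the longest chain is P→M = 5+8 = 13, so the finish is 13 seconds.
E is off the critical path — its longest chain is 11 seconds, giving 2 of slack.
New critical path: P→E = 5+10 = 15 ⇒ 15 seconds.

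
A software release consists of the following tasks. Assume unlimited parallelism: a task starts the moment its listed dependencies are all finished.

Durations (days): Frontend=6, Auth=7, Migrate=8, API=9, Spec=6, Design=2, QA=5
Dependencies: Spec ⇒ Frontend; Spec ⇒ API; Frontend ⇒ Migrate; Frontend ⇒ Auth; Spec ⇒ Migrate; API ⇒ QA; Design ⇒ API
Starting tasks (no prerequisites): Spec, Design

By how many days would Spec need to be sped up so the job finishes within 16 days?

4

Current finish: 20 days; target: 16.
Spec is on every critical path, so each day cut from Spec cuts the finish by one (this holds down to a finish of 16).
Need 20 − 16 = 4 days off Spec → Spec becomes 2 days, finish becomes 16.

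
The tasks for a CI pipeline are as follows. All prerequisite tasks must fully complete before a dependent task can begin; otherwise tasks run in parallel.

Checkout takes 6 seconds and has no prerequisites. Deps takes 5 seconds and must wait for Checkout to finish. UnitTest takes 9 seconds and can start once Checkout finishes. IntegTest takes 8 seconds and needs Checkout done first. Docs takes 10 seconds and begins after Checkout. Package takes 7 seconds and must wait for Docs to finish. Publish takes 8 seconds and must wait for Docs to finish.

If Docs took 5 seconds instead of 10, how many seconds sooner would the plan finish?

Critical path before the change: Checkout→Docs→Publish = 6+10+8 = 24 giving 24 seconds.
Since Docs is critical, the -5 change carries straight to that chain (now 19 seconds).
The critical path is still Checkout→Docs→Publish; finish is now 19 seconds.
Change in finish: 19 − 24 = -5 seconds.

5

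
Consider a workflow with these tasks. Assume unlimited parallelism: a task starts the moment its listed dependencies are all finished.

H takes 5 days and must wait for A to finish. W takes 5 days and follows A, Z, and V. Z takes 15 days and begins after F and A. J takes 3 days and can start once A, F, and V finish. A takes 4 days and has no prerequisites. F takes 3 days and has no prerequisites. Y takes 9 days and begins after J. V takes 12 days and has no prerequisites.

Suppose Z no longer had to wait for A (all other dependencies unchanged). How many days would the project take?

24

With the dependency in place, A→Z→W = 4+15+5 = 24 sets the finish at 24 days.
Without A→Z, Z's earliest start moves from 4 to 3.
The longest chain is now V→J→Y = 12+3+9 = 24, so the project takes 24 days.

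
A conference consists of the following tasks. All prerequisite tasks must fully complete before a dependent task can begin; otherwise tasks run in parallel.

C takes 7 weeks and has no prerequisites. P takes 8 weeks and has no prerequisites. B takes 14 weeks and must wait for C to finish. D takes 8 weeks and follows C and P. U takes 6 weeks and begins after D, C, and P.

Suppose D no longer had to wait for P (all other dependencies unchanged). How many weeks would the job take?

With the dependency in place, P→D→U = 8+8+6 = 22 sets the finish at 22 weeks.
Without P→D, D's earliest start moves from 8 to 7.
After: C→B = 7+14 = 21 → 21 weeks.

21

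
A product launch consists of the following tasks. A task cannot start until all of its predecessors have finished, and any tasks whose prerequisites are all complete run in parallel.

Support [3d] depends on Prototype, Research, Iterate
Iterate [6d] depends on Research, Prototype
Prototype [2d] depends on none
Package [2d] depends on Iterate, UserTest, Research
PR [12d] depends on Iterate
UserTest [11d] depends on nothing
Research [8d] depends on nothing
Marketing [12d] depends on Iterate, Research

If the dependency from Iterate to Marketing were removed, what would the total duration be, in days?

Original critical path: Research→Iterate→Marketing = 8+6+12 = 26 ⇒ 26 days.
Without Iterate→Marketing, Marketing's earliest start moves from 14 to 8.
After: Research→Iterate→PR = 8+6+12 = 26 → 26 days.

26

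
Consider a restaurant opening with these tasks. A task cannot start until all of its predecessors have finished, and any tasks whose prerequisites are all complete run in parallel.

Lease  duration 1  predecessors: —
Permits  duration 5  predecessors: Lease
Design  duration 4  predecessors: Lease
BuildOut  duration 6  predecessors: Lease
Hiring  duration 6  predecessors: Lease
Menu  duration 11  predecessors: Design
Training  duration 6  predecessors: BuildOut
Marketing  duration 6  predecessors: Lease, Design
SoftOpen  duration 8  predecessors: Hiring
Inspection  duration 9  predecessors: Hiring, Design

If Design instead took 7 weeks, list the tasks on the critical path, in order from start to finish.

Critical path before the change: Lease→Design→Menu = 1+4+11 = 16 giving 16 weeks.
Design is on the critical path; changing it to 7 makes that path 19 weeks.
That remains the longest chain; total 19 weeks.

Lease, Design, Menu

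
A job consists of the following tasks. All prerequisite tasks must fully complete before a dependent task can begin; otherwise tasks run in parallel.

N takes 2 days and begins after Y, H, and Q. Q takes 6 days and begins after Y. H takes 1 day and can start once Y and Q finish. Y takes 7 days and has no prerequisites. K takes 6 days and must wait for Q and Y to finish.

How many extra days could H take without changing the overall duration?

3

The longest chain is Y→Q→K = 7+6+6 = 19; overall finish 19 days.
H finishes as early as 14 and must finish by 17.
Float = 19 − 16 = 3.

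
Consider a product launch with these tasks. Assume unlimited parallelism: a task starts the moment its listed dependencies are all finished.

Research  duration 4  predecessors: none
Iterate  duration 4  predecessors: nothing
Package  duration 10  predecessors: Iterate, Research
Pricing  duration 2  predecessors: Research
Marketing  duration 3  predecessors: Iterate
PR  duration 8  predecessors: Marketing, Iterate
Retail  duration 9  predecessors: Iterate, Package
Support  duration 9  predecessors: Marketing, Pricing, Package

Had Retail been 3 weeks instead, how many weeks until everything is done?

23

The binding path is Research→Package→Retail = 4+10+9 = 23; finish at 23 weeks.
Retail is on the critical path; changing it to 3 makes that path 17 weeks.
The binding chain switches to Research→Package→Support = 4+10+9 = 23; finish 23 weeks.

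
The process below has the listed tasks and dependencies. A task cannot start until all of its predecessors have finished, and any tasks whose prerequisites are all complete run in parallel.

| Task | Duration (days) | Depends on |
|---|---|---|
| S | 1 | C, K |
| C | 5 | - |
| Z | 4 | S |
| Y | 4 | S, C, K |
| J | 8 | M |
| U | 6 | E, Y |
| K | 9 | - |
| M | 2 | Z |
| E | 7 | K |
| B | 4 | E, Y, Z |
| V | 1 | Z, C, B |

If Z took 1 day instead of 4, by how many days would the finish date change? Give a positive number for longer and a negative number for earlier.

Critical path before the change: K→S→Z→M→J = 9+1+4+2+8 = 24 giving 24 days.
Since Z is critical, the -3 change carries straight to that chain (now 21 days).
The binding chain switches to K→E→U = 9+7+6 = 22; finish 22 days.
Change in finish: 22 − 24 = -2 days.

-2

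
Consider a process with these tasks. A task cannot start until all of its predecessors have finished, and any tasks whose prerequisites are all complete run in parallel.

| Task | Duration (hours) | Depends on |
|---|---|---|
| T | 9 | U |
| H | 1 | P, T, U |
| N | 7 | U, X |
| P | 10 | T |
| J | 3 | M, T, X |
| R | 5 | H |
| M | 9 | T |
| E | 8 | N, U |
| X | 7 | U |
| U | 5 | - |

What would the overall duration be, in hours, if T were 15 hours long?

36

Baseline: U→T→P→H→R = 5+9+10+1+5 = 30 → 30 hours.
T lies on that path, so at 15 hours the path becomes 36 hours.
The critical path is still U→T→P→H→R; finish is now 36 hours.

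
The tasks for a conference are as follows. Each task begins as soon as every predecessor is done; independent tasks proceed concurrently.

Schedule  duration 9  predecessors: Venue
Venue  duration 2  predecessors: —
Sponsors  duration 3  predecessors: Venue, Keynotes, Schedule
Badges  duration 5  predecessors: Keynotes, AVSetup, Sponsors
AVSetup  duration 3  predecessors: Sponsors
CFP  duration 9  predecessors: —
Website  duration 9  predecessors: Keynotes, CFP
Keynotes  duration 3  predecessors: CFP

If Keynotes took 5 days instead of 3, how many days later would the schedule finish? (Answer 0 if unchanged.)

2

As given, the longest chain is CFP→Keynotes→Sponsors→AVSetup→Badges = 9+3+3+3+5 = 23, so the finish is 23 days.
Keynotes is on the critical path; changing it to 5 makes that path 25 days.
The critical path is still CFP→Keynotes→Sponsors→AVSetup→Badges; finish is now 25 days.
Change in finish: 25 − 23 = +2 days.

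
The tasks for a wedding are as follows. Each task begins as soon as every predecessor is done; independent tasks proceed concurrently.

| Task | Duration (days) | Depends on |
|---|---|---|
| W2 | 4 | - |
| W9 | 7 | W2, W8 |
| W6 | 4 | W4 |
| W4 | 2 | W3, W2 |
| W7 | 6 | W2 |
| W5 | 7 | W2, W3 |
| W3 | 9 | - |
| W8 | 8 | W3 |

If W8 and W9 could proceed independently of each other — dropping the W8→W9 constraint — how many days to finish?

With the dependency in place, W3→W8→W9 = 9+8+7 = 24 sets the finish at 24 days.
Without W8→W9, W9's earliest start moves from 17 to 4.
New critical path: W3→W8 = 9+8 = 17 ⇒ 17 days.

17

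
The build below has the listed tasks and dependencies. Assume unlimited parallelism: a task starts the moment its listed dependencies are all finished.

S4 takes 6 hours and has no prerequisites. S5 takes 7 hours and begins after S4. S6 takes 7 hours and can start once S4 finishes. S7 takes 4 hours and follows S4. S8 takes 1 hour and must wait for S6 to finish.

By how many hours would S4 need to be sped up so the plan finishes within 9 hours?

5

Current finish: 14 hours; target: 9.
S4 is on every critical path, so each hour cut from S4 cuts the finish by one (this holds down to a finish of 9).
Need 14 − 9 = 5 hours off S4 → S4 becomes 1 hour, finish becomes 9.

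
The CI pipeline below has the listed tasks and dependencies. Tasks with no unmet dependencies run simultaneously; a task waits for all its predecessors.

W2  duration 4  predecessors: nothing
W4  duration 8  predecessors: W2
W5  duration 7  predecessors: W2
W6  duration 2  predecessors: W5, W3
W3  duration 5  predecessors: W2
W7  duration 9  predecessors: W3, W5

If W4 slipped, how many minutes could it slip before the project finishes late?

The longest chain is W2→W5→W7 = 4+7+9 = 20; overall finish 20 minutes.
Longest path through W4: 12 minutes (earliest finish 12, latest finish 20).
Slack of W4 = 12 − 4 = 8 minutes.

8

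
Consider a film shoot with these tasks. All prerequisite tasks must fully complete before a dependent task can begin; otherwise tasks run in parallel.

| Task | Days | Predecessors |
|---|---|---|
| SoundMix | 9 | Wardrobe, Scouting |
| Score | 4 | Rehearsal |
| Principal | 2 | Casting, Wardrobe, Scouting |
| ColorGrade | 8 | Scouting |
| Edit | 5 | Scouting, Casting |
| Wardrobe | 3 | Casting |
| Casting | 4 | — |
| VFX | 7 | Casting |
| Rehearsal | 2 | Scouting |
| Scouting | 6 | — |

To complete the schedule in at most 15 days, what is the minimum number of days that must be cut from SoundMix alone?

1

Current finish: 16 days; target: 15.
SoundMix is on every critical path, so each day cut from SoundMix cuts the finish by one (this holds down to a finish of 14).
Need 16 − 15 = 1 day off SoundMix → SoundMix becomes 8 days, finish becomes 15.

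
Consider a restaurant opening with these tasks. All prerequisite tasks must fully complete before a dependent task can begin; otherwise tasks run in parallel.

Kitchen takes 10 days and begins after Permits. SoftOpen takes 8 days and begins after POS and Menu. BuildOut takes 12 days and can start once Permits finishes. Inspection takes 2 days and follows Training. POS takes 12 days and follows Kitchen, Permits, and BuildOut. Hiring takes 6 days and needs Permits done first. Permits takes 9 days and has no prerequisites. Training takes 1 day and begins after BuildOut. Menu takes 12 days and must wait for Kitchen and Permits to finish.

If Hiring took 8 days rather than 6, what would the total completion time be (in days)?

As given, the longest chain is Permits→BuildOut→POS→SoftOpen = 9+12+12+8 = 41, so the finish is 41 days.
The longest path through Hiring is only 15 days, so Hiring has float 26.
No other chain overtakes it, so the finish is 41 days.

41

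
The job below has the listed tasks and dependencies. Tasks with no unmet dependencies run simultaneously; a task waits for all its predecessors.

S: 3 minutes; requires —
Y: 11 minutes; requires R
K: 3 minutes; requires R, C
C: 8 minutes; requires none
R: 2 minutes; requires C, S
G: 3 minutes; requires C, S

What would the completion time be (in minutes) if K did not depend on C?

Original critical path: C→R→Y = 8+2+11 = 21 ⇒ 21 minutes.
Dropping C→K doesn't change K's earliest start (10); another predecessor still binds.
New critical path: C→R→Y = 8+2+11 = 21 ⇒ 21 minutes.

21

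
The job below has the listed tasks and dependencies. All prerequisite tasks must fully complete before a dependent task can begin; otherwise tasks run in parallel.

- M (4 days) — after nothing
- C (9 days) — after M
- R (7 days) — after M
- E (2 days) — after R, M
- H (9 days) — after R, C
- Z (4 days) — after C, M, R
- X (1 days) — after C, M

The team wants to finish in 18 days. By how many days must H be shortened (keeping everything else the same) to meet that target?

4

Current finish: 22 days; target: 18.
H is on every critical path, so each day cut from H cuts the finish by one (this holds down to a finish of 17).
Need 22 − 18 = 4 days off H → H becomes 5 days, finish becomes 18.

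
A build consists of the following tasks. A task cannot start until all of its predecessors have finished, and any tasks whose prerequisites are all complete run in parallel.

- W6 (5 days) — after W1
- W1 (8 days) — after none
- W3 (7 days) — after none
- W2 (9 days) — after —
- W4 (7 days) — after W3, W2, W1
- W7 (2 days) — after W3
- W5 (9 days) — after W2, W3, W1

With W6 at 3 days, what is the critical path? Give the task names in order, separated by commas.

W2, W5

The binding path is W2→W5 = 9+9 = 18; finish at 18 days.
W6 is off the critical path — its longest chain is 13 days, giving 5 of slack.
The critical path is still W2→W5; finish is now 18 days.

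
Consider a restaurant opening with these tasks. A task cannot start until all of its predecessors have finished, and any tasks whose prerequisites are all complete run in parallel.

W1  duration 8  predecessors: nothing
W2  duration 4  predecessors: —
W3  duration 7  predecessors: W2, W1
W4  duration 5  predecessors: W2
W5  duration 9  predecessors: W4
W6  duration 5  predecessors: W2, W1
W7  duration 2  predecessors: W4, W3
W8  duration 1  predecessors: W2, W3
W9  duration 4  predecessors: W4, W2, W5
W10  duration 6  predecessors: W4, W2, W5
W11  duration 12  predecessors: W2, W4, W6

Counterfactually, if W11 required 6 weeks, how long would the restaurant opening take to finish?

24

Actual critical path: W1→W6→W11 = 8+5+12 = 25 ⇒ 25 weeks.
Since W11 is critical, the -6 change carries straight to that chain (now 19 weeks).
New critical path: W2→W4→W5→W10 = 4+5+9+6 = 24 ⇒ 24 weeks.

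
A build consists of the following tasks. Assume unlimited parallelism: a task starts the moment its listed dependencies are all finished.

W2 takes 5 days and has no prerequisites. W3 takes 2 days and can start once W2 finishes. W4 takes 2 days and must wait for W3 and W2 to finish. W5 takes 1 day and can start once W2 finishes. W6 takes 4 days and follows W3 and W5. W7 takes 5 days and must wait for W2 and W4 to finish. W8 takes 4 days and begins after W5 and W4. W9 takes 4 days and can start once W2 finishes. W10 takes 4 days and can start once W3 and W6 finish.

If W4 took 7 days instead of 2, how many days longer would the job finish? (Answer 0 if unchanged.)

Baseline: W2→W3→W6→W10 = 5+2+4+4 = 15 → 15 days.
W4 is off the critical path — its longest chain is 14 days, giving 1 of slack.
The binding chain switches to W2→W3→W4→W7 = 5+2+7+5 = 19; finish 19 days.
Change in finish: 19 − 15 = +4 days.

4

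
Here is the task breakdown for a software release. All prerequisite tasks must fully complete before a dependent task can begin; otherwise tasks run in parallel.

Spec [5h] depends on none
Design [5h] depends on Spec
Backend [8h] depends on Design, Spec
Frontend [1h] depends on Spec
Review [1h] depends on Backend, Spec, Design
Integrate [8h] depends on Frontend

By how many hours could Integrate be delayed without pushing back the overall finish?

5

Critical path: Spec→Design→Backend→Review = 5+5+8+1 = 19, so the finish is 19 hours.
The longest chain containing Integrate totals 14 hours.
Float = 19 − 14 = 5.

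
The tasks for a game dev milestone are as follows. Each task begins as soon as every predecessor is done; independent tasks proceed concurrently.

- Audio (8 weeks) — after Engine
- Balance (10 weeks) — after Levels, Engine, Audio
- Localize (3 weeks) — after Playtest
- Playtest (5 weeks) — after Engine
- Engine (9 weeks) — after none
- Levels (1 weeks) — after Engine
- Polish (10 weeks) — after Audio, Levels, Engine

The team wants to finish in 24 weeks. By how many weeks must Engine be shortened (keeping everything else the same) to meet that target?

Current finish: 27 weeks; target: 24.
Engine is on every critical path, so each week cut from Engine cuts the finish by one (this holds down to a finish of 19).
Need 27 − 24 = 3 weeks off Engine → Engine becomes 6 weeks, finish becomes 24.

3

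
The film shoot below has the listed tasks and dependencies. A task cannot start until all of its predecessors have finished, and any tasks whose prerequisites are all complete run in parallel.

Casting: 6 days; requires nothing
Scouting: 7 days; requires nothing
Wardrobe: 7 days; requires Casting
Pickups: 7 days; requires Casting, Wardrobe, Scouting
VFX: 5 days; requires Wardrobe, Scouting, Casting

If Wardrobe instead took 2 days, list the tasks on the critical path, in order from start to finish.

Casting, Wardrobe, Pickups

Baseline: Casting→Wardrobe→Pickups = 6+7+7 = 20 → 20 days.
Wardrobe lies on that path, so at 2 days the path becomes 15 days.
The critical path is still Casting→Wardrobe→Pickups; finish is now 15 days.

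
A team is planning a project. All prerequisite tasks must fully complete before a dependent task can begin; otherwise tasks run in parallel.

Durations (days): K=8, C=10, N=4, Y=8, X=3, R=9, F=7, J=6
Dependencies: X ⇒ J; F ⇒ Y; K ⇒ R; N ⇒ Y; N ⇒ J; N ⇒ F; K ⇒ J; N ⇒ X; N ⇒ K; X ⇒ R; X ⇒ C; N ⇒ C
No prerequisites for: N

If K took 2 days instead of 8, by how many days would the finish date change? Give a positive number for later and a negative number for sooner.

-2

As given, the longest chain is N→K→R = 4+8+9 = 21, so the finish is 21 days.
Since K is critical, the -6 change carries straight to that chain (now 15 days).
The binding chain switches to N→F→Y = 4+7+8 = 19; finish 19 days.
Change in finish: 19 − 21 = -2 days.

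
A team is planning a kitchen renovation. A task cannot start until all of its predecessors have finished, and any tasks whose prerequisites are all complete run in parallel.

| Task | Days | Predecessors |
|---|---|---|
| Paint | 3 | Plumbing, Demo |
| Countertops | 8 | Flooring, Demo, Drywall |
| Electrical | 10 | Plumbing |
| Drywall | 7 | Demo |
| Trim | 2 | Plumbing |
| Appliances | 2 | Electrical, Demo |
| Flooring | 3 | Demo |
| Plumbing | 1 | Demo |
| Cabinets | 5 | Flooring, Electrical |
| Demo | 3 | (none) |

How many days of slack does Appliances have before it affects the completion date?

3

Demo→Plumbing→Electrical→Cabinets = 3+1+10+5 = 19 sets the makespan at 19 days.
Appliances finishes as early as 16 and must finish by 19.
Float = 19 − 16 = 3.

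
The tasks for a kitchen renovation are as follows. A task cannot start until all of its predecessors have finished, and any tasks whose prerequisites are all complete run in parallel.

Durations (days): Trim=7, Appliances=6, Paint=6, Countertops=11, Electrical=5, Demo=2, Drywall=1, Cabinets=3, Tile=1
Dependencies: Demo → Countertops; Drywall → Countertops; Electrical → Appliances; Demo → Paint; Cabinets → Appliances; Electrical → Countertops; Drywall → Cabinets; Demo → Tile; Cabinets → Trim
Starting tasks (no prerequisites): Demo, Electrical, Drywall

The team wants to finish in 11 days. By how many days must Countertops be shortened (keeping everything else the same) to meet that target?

5

Current finish: 16 days; target: 11.
Countertops is on every critical path, so each day cut from Countertops cuts the finish by one (this holds down to a finish of 11).
Need 16 − 11 = 5 days off Countertops → Countertops becomes 6 days, finish becomes 11.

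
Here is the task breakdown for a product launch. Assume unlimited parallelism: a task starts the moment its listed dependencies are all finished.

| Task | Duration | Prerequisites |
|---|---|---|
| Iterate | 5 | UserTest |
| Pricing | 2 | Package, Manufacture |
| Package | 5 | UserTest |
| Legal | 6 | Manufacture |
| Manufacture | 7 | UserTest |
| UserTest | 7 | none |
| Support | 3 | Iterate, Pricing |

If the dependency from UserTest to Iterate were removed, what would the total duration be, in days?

Before: longest chain UserTest→Manufacture→Legal = 7+7+6 = 20, finish 20.
Without UserTest→Iterate, Iterate's earliest start moves from 7 to 0.
The longest chain is now UserTest→Manufacture→Legal = 7+7+6 = 20, so the schedule takes 20 days.

20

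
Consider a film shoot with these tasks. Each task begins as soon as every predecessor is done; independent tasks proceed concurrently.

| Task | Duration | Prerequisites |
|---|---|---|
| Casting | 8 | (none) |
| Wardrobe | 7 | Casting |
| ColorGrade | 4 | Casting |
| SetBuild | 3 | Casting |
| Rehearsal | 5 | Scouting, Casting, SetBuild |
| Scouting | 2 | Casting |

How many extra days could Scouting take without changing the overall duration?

Casting→SetBuild→Rehearsal = 8+3+5 = 16 sets the makespan at 16 days.
The longest chain containing Scouting totals 15 days.
Slack of Scouting = 9 − 8 = 1 day.

1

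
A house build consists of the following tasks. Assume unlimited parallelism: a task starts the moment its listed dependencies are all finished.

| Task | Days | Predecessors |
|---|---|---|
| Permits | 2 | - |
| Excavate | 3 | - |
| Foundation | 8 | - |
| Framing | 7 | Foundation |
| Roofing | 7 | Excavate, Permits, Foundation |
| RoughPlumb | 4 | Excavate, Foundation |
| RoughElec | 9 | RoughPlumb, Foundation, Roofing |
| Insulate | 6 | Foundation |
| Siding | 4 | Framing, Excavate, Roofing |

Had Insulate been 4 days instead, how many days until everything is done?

Baseline: Foundation→Roofing→RoughElec = 8+7+9 = 24 → 24 days.
The longest path through Insulate is only 14 days, so Insulate has float 10.
No other chain overtakes it, so the finish is 24 days.

24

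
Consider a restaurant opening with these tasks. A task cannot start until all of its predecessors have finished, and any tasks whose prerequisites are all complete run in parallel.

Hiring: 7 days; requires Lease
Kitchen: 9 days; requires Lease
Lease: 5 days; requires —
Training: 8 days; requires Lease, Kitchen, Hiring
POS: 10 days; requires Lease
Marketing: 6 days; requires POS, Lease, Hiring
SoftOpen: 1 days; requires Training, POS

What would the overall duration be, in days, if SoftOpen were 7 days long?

Actual critical path: Lease→Kitchen→Training→SoftOpen = 5+9+8+1 = 23 ⇒ 23 days.
SoftOpen is on the critical path; changing it to 7 makes that path 29 days.
The critical path is still Lease→Kitchen→Training→SoftOpen; finish is now 29 days.

29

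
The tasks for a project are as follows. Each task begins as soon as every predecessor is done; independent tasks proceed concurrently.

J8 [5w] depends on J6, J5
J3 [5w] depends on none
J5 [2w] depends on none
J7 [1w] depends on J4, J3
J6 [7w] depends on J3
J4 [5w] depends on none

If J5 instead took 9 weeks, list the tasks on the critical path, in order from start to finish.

J3, J6, J8

As given, the longest chain is J3→J6→J8 = 5+7+5 = 17, so the finish is 17 weeks.
J5 has 10 weeks of float (longest path through it is 7).
The critical path is still J3→J6→J8; finish is now 17 weeks.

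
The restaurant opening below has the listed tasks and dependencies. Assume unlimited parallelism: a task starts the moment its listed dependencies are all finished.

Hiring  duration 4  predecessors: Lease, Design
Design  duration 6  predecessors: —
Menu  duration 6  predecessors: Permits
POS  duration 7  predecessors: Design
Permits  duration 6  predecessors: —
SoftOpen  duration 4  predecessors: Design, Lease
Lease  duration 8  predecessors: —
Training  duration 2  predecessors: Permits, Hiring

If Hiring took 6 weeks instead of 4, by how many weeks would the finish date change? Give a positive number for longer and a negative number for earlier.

Baseline: Lease→Hiring→Training = 8+4+2 = 14 → 14 weeks.
Hiring is on the critical path; changing it to 6 makes that path 16 weeks.
That remains the longest chain; total 16 weeks.
Change in finish: 16 − 14 = +2 weeks.

2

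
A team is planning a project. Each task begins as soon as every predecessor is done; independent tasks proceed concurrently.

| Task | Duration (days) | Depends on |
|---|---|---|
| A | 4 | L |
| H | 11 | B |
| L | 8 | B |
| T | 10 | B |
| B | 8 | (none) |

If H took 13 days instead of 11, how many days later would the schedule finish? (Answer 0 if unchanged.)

1

Actual critical path: B→L→A = 8+8+4 = 20 ⇒ 20 days.
H has 1 day of float (longest path through it is 19).
The binding chain switches to B→H = 8+13 = 21; finish 21 days.
Change in finish: 21 − 20 = +1 days.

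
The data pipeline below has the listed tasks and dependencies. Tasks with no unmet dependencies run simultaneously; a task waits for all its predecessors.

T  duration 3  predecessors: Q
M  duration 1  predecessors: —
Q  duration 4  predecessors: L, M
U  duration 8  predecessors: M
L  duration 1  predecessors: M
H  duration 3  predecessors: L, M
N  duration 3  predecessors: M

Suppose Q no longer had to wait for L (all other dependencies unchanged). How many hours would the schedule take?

9

With the dependency in place, M→L→Q→T = 1+1+4+3 = 9 sets the finish at 9 hours.
Without L→Q, Q's earliest start moves from 2 to 1.
The longest chain is now M→U = 1+8 = 9, so the schedule takes 9 hours.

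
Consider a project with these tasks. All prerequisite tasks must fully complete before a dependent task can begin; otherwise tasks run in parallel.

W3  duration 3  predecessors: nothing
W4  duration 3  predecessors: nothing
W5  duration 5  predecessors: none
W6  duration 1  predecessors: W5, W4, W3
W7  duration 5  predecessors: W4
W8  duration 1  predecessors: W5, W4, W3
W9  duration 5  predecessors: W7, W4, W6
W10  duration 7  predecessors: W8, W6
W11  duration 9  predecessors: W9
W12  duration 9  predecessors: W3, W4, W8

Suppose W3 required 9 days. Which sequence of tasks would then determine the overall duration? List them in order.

W3, W6, W9, W11

The binding path is W4→W7→W9→W11 = 3+5+5+9 = 22; finish at 22 days.
The longest path through W3 is only 18 days, so W3 has float 4.
New critical path: W3→W6→W9→W11 = 9+1+5+9 = 24 ⇒ 24 days.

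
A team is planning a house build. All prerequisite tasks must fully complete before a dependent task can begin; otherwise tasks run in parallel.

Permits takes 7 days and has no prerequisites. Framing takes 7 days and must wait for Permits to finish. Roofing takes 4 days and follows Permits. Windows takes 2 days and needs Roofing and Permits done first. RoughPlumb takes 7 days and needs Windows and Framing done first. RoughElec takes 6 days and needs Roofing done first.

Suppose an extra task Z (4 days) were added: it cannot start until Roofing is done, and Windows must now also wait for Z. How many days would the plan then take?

Originally the plan takes 21 days.
With Z inserted, Windows now waits for max(Roofing, Permits, Z).
New critical path: Permits→Roofing→Z→Windows→RoughPlumb = 7+4+4+2+7 = 24 ⇒ 24 days.

24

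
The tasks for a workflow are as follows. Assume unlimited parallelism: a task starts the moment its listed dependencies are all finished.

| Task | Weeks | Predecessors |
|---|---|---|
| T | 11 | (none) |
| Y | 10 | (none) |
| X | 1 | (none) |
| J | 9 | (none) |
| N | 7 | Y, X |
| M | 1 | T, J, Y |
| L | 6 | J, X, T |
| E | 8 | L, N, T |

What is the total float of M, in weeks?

Critical path: T→L→E = 11+6+8 = 25, so the finish is 25 weeks.
Longest path through M: 12 weeks (earliest finish 12, latest finish 25).
Slack of M = 24 − 11 = 13 weeks.

13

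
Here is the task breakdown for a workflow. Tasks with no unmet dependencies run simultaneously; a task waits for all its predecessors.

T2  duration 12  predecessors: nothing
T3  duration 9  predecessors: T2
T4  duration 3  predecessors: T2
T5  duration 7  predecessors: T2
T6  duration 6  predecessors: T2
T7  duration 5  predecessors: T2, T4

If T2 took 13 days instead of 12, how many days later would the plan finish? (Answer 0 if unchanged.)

As given, the longest chain is T2→T3 = 12+9 = 21, so the finish is 21 days.
Since T2 is critical, the +1 change carries straight to that chain (now 22 days).
The critical path is still T2→T3; finish is now 22 days.
Change in finish: 22 − 21 = +1 days.

1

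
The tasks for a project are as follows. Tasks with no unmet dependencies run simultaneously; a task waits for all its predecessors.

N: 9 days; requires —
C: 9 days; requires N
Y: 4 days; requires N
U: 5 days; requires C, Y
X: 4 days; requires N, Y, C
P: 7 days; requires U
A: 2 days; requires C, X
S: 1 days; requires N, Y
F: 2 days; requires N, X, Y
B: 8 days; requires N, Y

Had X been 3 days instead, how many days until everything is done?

The binding path is N→C→U→P = 9+9+5+7 = 30; finish at 30 days.
The longest path through X is only 24 days, so X has float 6.
The critical path is still N→C→U→P; finish is now 30 days.

30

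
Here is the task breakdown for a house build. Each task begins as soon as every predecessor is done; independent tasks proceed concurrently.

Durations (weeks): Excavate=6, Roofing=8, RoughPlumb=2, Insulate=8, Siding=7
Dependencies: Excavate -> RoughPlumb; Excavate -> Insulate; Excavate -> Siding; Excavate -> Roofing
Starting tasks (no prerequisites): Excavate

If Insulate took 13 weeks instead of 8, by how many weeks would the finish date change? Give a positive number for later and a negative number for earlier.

Baseline: Excavate→Insulate = 6+8 = 14 → 14 weeks.
Insulate lies on that path, so at 13 weeks the path becomes 19 weeks.
The critical path is still Excavate→Insulate; finish is now 19 weeks.
Change in finish: 19 − 14 = +5 weeks.

5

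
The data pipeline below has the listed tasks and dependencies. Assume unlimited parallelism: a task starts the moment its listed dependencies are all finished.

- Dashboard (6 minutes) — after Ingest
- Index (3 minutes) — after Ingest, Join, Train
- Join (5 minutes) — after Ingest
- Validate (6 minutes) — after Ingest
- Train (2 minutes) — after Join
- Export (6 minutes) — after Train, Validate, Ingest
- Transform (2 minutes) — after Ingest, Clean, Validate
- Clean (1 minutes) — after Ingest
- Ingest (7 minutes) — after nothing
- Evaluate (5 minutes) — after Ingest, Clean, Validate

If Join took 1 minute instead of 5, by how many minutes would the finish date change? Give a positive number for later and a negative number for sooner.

-1

Actual critical path: Ingest→Join→Train→Export = 7+5+2+6 = 20 ⇒ 20 minutes.
Since Join is critical, the -4 change carries straight to that chain (now 16 minutes).
New critical path: Ingest→Validate→Export = 7+6+6 = 19 ⇒ 19 minutes.
Change in finish: 19 − 20 = -1 minutes.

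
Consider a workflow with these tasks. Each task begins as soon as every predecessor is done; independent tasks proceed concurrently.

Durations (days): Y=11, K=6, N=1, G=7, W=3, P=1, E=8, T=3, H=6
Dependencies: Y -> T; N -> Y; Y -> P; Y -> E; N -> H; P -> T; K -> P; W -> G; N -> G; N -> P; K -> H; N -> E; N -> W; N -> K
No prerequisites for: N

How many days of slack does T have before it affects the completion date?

Critical path: N→Y→E = 1+11+8 = 20, so the finish is 20 days.
T finishes as early as 16 and must finish by 20.
Slack of T = 17 − 13 = 4 days.

4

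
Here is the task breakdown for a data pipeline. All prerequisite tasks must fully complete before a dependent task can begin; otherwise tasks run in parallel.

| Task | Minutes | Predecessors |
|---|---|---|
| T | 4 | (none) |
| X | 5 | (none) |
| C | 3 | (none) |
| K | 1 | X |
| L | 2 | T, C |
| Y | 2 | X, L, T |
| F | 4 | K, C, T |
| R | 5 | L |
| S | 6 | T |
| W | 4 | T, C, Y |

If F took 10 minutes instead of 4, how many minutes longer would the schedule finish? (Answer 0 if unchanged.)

As given, the longest chain is T→L→Y→W = 4+2+2+4 = 12, so the finish is 12 minutes.
The longest path through F is only 10 minutes, so F has float 2.
The binding chain switches to X→K→F = 5+1+10 = 16; finish 16 minutes.
Change in finish: 16 − 12 = +4 minutes.

4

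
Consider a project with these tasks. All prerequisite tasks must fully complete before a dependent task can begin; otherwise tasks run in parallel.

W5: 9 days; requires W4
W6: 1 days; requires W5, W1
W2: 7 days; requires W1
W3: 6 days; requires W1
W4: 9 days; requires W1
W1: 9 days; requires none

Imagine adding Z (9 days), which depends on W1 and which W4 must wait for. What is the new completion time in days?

Originally the schedule takes 28 days.
With Z inserted, W4 now waits for max(W1, Z).
New critical path: W1→Z→W4→W5→W6 = 9+9+9+9+1 = 37 ⇒ 37 days.

37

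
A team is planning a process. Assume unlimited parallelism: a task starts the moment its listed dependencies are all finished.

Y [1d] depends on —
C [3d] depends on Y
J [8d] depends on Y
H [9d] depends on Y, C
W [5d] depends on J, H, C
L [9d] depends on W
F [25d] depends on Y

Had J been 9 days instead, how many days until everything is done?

27

Baseline: Y→C→H→W→L = 1+3+9+5+9 = 27 → 27 days.
The longest path through J is only 23 days, so J has float 4.
The critical path is still Y→C→H→W→L; finish is now 27 days.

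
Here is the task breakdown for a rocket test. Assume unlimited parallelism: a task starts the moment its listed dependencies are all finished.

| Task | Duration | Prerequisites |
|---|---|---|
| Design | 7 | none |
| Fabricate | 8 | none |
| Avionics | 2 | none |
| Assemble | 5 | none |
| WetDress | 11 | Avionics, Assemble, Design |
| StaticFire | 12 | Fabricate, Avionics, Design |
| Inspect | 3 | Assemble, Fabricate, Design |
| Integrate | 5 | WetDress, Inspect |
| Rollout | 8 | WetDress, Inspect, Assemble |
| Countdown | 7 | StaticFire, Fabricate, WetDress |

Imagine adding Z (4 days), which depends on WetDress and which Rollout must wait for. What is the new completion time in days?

30

Originally the project takes 27 days.
With Z inserted, Rollout now waits for max(WetDress, Inspect, Assemble, Z).
New critical path: Design→WetDress→Z→Rollout = 7+11+4+8 = 30 ⇒ 30 days.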